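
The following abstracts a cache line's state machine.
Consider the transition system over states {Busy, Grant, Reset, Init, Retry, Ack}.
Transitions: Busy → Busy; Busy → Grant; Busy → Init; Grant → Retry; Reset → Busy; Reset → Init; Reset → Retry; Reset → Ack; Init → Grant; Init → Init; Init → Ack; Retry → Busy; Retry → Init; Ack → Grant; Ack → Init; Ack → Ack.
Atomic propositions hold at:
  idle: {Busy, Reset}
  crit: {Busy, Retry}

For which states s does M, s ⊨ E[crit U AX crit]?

{Busy, Grant, Retry}

Sat(AX crit) = {s : every successor in {Busy, Retry}} = {Grant}
E[crit U AX crit]: least fixpoint, start Z0 = Sat(AX crit) = {Grant}, add states in Sat(crit) with some successor in Z. Z1 = {Busy, Grant}; Z2 = {Busy, Grant, Retry}; fixed.
Sat(E[crit U AX crit]) = {Busy, Grant, Retry}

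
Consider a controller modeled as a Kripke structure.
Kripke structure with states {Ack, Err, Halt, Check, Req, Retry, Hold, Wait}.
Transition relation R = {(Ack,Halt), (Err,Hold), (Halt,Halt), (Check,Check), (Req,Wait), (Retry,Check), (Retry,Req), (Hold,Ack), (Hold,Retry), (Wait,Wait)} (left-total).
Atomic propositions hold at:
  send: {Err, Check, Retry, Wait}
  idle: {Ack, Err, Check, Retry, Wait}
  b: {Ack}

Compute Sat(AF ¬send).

{Ack, Err, Halt, Req, Hold}

Sat(¬send) = {Ack, Halt, Req, Hold}
AF ¬send: least fixpoint, start Z0 = {Ack, Halt, Req, Hold}, add states with every successor in Z. Z1 = {Ack, Err, Halt, Req, Hold}; fixed.
Sat(AF ¬send) = {Ack, Err, Halt, Req, Hold}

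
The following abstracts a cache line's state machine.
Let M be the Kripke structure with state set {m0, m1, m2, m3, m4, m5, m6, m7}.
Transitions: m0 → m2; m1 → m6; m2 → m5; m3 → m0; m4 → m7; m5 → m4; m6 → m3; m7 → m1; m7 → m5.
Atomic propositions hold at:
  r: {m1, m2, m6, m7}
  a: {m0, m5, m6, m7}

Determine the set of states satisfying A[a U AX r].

{m0, m1, m4, m5, m7}

Sat(AX r) = {s : every successor in {m1, m2, m6, m7}} = {m0, m1, m4}
A[a U AX r]: least fixpoint, start Z0 = Sat(AX r) = {m0, m1, m4}, add states in Sat(a) with every successor in Z. Z1 = {m0, m1, m4, m5}; Z2 = {m0, m1, m4, m5, m7}; fixed.
Sat(A[a U AX r]) = {m0, m1, m4, m5, m7}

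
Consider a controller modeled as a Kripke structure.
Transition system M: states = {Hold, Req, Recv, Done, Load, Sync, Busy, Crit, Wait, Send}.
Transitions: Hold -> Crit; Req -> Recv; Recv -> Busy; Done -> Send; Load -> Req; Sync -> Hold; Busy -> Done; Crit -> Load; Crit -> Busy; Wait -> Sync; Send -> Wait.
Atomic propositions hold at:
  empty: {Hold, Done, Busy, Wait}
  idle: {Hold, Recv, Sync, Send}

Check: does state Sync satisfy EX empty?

Sat(EX empty) = {s : some successor in {Hold, Done, Busy, Wait}} = {Recv, Sync, Busy, Crit, Send}
Sync ∈ Sat(EX empty) = {Recv, Sync, Busy, Crit, Send}, so the formula holds at Sync.

Yes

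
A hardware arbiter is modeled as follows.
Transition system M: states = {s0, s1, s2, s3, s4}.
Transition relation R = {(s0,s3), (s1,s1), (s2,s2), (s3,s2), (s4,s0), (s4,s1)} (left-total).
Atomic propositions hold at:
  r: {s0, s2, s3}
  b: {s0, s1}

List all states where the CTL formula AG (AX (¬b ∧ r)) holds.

{s0, s2, s3}

Sat(¬b) = {s2, s3, s4}
Sat(¬b ∧ r) = {s2, s3}
Sat(AX (¬b ∧ r)) = {s : every successor in {s2, s3}} = {s0, s2, s3}
AG (AX (¬b ∧ r)): greatest fixpoint, start Z0 = {s0, s2, s3}, keep only states in Sat with every successor in Z. Already a fixed point.
Sat(AG (AX (¬b ∧ r))) = {s0, s2, s3}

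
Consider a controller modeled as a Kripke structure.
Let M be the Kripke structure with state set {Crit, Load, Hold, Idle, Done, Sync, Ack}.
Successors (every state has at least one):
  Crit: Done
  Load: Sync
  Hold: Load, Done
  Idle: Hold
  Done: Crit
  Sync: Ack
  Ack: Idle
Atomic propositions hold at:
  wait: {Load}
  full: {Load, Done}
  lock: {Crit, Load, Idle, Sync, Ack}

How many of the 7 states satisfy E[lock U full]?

E[lock U full]: least fixpoint, start Z0 = Sat(full) = {Load, Done}, add states in Sat(lock) with some successor in Z. Z1 = {Crit, Load, Done}; fixed.
Sat(E[lock U full]) = {Crit, Load, Done}
|Sat(E[lock U full])| = |{Crit, Load, Done}| = 3.

3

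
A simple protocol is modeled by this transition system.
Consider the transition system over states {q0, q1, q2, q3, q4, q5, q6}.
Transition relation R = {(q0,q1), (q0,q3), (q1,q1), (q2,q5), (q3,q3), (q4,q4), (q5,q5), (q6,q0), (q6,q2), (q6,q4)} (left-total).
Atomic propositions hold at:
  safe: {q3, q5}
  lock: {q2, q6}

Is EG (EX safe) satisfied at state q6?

Sat(EX safe) = {s : some successor in {q3, q5}} = {q0, q2, q3, q5}
EG (EX safe): greatest fixpoint, start Z0 = {q0, q2, q3, q5}, keep only states in Sat with some successor in Z. Already a fixed point.
Sat(EG (EX safe)) = {q0, q2, q3, q5}
q6 ∉ Sat(EG (EX safe)) = {q0, q2, q3, q5}, so the formula does not hold at q6.

No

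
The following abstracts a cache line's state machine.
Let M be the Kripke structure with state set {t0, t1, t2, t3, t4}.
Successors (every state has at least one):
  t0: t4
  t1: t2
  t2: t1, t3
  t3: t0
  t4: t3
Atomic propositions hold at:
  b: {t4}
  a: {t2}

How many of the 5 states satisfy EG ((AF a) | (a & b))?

AF a: least fixpoint, start Z0 = {t2}, add states with every successor in Z. Z1 = {t1, t2}; fixed.
Sat(AF a) = {t1, t2}
Sat(a & b) = ∅
Sat((AF a) | (a & b)) = {t1, t2}
EG ((AF a) | (a & b)): greatest fixpoint, start Z0 = {t1, t2}, keep only states in Sat with some successor in Z. Already a fixed point.
Sat(EG ((AF a) | (a & b))) = {t1, t2}
|Sat(EG ((AF a) | (a & b)))| = |{t1, t2}| = 2.

2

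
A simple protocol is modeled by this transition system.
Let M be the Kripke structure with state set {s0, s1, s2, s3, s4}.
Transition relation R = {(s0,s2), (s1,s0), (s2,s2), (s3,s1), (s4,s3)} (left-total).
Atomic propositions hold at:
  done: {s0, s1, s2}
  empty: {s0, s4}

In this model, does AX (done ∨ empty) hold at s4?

No

Sat(done ∨ empty) = {s0, s1, s2, s4}
Sat(AX (done ∨ empty)) = {s : every successor in {s0, s1, s2, s4}} = {s0, s1, s2, s3}
s4 ∉ Sat(AX (done ∨ empty)) = {s0, s1, s2, s3}, so the formula does not hold at s4.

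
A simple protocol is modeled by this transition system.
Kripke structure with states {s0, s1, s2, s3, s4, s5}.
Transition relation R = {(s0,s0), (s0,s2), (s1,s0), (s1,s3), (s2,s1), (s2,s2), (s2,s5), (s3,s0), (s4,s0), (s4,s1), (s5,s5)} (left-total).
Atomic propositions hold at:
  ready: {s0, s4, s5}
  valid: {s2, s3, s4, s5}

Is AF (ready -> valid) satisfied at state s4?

Sat(ready -> valid) = {s1, s2, s3, s4, s5}
AF (ready -> valid): least fixpoint, start Z0 = {s1, s2, s3, s4, s5}, add states with every successor in Z. Already a fixed point.
Sat(AF (ready -> valid)) = {s1, s2, s3, s4, s5}
s4 ∈ Sat(AF (ready -> valid)) = {s1, s2, s3, s4, s5}, so the formula holds at s4.

Yes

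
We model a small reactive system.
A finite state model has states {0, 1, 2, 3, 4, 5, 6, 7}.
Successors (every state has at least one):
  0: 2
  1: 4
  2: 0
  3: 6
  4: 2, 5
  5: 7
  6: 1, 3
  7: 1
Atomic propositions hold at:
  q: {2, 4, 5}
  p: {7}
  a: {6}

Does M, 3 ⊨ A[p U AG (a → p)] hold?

No

Sat(a → p) = {0, 1, 2, 3, 4, 5, 7}
AG (a → p): greatest fixpoint, start Z0 = {0, 1, 2, 3, 4, 5, 7}, keep only states in Sat with every successor in Z. Z1 = {0, 1, 2, 4, 5, 7}; fixed.
Sat(AG (a → p)) = {0, 1, 2, 4, 5, 7}
A[p U AG (a → p)]: least fixpoint, start Z0 = Sat(AG (a → p)) = {0, 1, 2, 4, 5, 7}, add states in Sat(p) with every successor in Z. Already a fixed point.
Sat(A[p U AG (a → p)]) = {0, 1, 2, 4, 5, 7}
3 ∉ Sat(A[p U AG (a → p)]) = {0, 1, 2, 4, 5, 7}, so the formula does not hold at 3.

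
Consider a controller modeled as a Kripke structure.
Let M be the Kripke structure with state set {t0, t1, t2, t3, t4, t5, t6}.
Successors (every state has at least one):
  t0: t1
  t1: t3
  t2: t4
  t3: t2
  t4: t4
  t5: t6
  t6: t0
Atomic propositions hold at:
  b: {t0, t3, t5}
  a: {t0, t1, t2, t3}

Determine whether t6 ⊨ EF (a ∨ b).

Sat(a ∨ b) = {t0, t1, t2, t3, t5}
EF (a ∨ b): least fixpoint, start Z0 = {t0, t1, t2, t3, t5}, add states with some successor in Z. Z1 = {t0, t1, t2, t3, t5, t6}; fixed.
Sat(EF (a ∨ b)) = {t0, t1, t2, t3, t5, t6}
t6 ∈ Sat(EF (a ∨ b)) = {t0, t1, t2, t3, t5, t6}, so the formula holds at t6.

Yes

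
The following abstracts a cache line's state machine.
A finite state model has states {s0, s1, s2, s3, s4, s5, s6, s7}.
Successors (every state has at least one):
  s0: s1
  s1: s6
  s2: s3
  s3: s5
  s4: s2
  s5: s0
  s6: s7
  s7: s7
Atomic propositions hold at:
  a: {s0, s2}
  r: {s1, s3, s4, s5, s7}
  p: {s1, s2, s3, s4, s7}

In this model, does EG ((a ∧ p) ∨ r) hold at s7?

Yes

Sat(a ∧ p) = {s2}
Sat((a ∧ p) ∨ r) = {s1, s2, s3, s4, s5, s7}
EG ((a ∧ p) ∨ r): greatest fixpoint, start Z0 = {s1, s2, s3, s4, s5, s7}, keep only states in Sat with some successor in Z. Z1 = {s2, s3, s4, s7}; Z2 = {s2, s4, s7}; Z3 = {s4, s7}; Z4 = {s7}; fixed.
Sat(EG ((a ∧ p) ∨ r)) = {s7}
s7 ∈ Sat(EG ((a ∧ p) ∨ r)) = {s7}, so the formula holds at s7.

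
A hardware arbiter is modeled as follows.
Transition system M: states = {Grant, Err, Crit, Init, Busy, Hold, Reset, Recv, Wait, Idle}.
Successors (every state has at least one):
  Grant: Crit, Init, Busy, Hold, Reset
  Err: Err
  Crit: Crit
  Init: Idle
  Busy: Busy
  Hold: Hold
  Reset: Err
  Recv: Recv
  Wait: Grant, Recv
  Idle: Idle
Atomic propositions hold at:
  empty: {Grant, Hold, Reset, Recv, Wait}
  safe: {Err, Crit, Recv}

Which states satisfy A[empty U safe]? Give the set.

{Err, Crit, Reset, Recv}

A[empty U safe]: least fixpoint, start Z0 = Sat(safe) = {Err, Crit, Recv}, add states in Sat(empty) with every successor in Z. Z1 = {Err, Crit, Reset, Recv}; fixed.
Sat(A[empty U safe]) = {Err, Crit, Reset, Recv}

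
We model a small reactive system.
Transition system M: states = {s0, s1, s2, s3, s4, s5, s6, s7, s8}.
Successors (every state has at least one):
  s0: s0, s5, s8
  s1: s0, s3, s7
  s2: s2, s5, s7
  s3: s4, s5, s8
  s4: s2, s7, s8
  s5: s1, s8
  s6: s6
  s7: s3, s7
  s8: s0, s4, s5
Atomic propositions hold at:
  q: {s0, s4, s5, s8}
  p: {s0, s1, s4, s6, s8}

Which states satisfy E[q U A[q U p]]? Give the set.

{s0, s1, s4, s5, s6, s8}

A[q U p]: least fixpoint, start Z0 = Sat(p) = {s0, s1, s4, s6, s8}, add states in Sat(q) with every successor in Z. Z1 = {s0, s1, s4, s5, s6, s8}; fixed.
Sat(A[q U p]) = {s0, s1, s4, s5, s6, s8}
E[q U A[q U p]]: least fixpoint, start Z0 = Sat(A[q U p]) = {s0, s1, s4, s5, s6, s8}, add states in Sat(q) with some successor in Z. Already a fixed point.
Sat(E[q U A[q U p]]) = {s0, s1, s4, s5, s6, s8}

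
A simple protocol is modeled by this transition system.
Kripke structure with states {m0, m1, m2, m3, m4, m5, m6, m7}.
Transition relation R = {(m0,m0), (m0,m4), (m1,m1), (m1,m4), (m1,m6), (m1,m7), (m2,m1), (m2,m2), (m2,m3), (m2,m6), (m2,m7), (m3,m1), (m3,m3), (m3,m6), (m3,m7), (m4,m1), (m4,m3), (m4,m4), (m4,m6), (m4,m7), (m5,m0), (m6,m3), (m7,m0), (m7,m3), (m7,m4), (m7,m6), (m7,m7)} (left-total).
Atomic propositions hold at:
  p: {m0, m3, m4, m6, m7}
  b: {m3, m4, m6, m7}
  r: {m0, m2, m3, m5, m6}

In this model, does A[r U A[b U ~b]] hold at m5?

Sat(~b) = {m0, m1, m2, m5}
A[b U ~b]: least fixpoint, start Z0 = Sat(~b) = {m0, m1, m2, m5}, add states in Sat(b) with every successor in Z. Already a fixed point.
Sat(A[b U ~b]) = {m0, m1, m2, m5}
A[r U A[b U ~b]]: least fixpoint, start Z0 = Sat(A[b U ~b]) = {m0, m1, m2, m5}, add states in Sat(r) with every successor in Z. Already a fixed point.
Sat(A[r U A[b U ~b]]) = {m0, m1, m2, m5}
m5 ∈ Sat(A[r U A[b U ~b]]) = {m0, m1, m2, m5}, so the formula holds at m5.

Yes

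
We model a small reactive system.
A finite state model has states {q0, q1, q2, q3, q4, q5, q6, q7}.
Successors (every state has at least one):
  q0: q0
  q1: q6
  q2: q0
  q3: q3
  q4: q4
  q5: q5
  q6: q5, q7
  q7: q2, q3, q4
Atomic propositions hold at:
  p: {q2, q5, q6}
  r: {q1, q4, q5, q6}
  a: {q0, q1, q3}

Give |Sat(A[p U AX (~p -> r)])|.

Sat(~p) = {q0, q1, q3, q4, q7}
Sat(~p -> r) = {q1, q2, q4, q5, q6}
Sat(AX (~p -> r)) = {s : every successor in {q1, q2, q4, q5, q6}} = {q1, q4, q5}
A[p U AX (~p -> r)]: least fixpoint, start Z0 = Sat(AX (~p -> r)) = {q1, q4, q5}, add states in Sat(p) with every successor in Z. Already a fixed point.
Sat(A[p U AX (~p -> r)]) = {q1, q4, q5}
|Sat(A[p U AX (~p -> r)])| = |{q1, q4, q5}| = 3.

3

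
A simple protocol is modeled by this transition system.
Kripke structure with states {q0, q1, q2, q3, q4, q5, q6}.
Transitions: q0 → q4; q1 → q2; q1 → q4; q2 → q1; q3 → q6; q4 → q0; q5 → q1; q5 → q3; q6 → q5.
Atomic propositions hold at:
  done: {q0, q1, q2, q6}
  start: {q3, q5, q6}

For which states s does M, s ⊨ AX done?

{q2, q3, q4}

Sat(AX done) = {s : every successor in {q0, q1, q2, q6}} = {q2, q3, q4}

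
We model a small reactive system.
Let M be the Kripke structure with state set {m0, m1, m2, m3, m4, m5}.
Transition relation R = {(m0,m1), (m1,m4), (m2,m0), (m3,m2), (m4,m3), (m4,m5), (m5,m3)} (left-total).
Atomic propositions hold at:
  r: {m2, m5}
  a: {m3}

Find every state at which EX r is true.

{m3, m4}

Sat(EX r) = {s : some successor in {m2, m5}} = {m3, m4}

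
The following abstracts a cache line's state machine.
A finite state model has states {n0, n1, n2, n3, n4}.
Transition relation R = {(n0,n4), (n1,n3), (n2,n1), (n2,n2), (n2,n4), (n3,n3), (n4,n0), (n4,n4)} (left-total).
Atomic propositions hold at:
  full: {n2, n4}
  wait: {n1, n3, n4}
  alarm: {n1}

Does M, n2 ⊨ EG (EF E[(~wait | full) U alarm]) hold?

Yes

Sat(~wait) = {n0, n2}
Sat(~wait | full) = {n0, n2, n4}
E[(~wait | full) U alarm]: least fixpoint, start Z0 = Sat(alarm) = {n1}, add states in Sat(~wait | full) with some successor in Z. Z1 = {n1, n2}; fixed.
Sat(E[(~wait | full) U alarm]) = {n1, n2}
EF E[(~wait | full) U alarm]: least fixpoint, start Z0 = {n1, n2}, add states with some successor in Z. Already a fixed point.
Sat(EF E[(~wait | full) U alarm]) = {n1, n2}
EG (EF E[(~wait | full) U alarm]): greatest fixpoint, start Z0 = {n1, n2}, keep only states in Sat with some successor in Z. Z1 = {n2}; fixed.
Sat(EG (EF E[(~wait | full) U alarm])) = {n2}
n2 ∈ Sat(EG (EF E[(~wait | full) U alarm])) = {n2}, so the formula holds at n2.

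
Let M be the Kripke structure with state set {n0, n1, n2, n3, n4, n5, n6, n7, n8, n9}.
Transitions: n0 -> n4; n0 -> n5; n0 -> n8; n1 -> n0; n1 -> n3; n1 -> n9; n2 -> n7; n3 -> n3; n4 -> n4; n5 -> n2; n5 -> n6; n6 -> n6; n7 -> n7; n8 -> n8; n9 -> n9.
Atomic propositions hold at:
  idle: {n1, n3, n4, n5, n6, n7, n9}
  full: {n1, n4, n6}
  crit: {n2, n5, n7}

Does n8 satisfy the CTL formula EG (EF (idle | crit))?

Sat(idle | crit) = {n1, n2, n3, n4, n5, n6, n7, n9}
EF (idle | crit): least fixpoint, start Z0 = {n1, n2, n3, n4, n5, n6, n7, n9}, add states with some successor in Z. Z1 = {n0, n1, n2, n3, n4, n5, n6, n7, n9}; fixed.
Sat(EF (idle | crit)) = {n0, n1, n2, n3, n4, n5, n6, n7, n9}
EG (EF (idle | crit)): greatest fixpoint, start Z0 = {n0, n1, n2, n3, n4, n5, n6, n7, n9}, keep only states in Sat with some successor in Z. Already a fixed point.
Sat(EG (EF (idle | crit))) = {n0, n1, n2, n3, n4, n5, n6, n7, n9}
n8 ∉ Sat(EG (EF (idle | crit))) = {n0, n1, n2, n3, n4, n5, n6, n7, n9}, so the formula does not hold at n8.

No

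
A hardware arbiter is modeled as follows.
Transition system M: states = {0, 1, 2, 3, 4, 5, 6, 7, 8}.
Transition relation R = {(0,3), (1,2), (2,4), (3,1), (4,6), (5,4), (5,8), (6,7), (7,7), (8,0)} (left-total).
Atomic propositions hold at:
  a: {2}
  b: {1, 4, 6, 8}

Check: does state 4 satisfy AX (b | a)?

Sat(b | a) = {1, 2, 4, 6, 8}
Sat(AX (b | a)) = {s : every successor in {1, 2, 4, 6, 8}} = {1, 2, 3, 4, 5}
4 ∈ Sat(AX (b | a)) = {1, 2, 3, 4, 5}, so the formula holds at 4.

Yes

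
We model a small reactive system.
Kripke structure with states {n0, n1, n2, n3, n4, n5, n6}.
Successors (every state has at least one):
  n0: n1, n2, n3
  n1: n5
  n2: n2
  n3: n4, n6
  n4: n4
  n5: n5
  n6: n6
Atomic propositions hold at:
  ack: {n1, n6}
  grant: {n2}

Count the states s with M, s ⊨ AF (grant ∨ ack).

3

Sat(grant ∨ ack) = {n1, n2, n6}
AF (grant ∨ ack): least fixpoint, start Z0 = {n1, n2, n6}, add states with every successor in Z. Already a fixed point.
Sat(AF (grant ∨ ack)) = {n1, n2, n6}
|Sat(AF (grant ∨ ack))| = |{n1, n2, n6}| = 3.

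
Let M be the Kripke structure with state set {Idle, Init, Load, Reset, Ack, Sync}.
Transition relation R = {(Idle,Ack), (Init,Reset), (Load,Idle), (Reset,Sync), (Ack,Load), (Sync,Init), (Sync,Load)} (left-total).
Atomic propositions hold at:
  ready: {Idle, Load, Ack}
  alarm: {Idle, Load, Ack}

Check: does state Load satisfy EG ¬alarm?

No

Sat(¬alarm) = {Init, Reset, Sync}
EG ¬alarm: greatest fixpoint, start Z0 = {Init, Reset, Sync}, keep only states in Sat with some successor in Z. Already a fixed point.
Sat(EG ¬alarm) = {Init, Reset, Sync}
Load ∉ Sat(EG ¬alarm) = {Init, Reset, Sync}, so the formula does not hold at Load.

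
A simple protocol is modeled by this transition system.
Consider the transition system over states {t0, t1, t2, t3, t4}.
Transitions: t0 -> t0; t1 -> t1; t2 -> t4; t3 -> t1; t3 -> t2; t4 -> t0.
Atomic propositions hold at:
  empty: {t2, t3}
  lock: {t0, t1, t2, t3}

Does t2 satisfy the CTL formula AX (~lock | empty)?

Sat(~lock) = {t4}
Sat(~lock | empty) = {t2, t3, t4}
Sat(AX (~lock | empty)) = {s : every successor in {t2, t3, t4}} = {t2}
t2 ∈ Sat(AX (~lock | empty)) = {t2}, so the formula holds at t2.

Yes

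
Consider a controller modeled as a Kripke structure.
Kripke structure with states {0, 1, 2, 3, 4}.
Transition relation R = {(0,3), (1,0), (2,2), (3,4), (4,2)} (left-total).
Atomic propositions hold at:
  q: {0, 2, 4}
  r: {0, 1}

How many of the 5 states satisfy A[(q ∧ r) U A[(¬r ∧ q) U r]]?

2

Sat(q ∧ r) = {0}
Sat(¬r) = {2, 3, 4}
Sat(¬r ∧ q) = {2, 4}
A[(¬r ∧ q) U r]: least fixpoint, start Z0 = Sat(r) = {0, 1}, add states in Sat(¬r ∧ q) with every successor in Z. Already a fixed point.
Sat(A[(¬r ∧ q) U r]) = {0, 1}
A[(q ∧ r) U A[(¬r ∧ q) U r]]: least fixpoint, start Z0 = Sat(A[(¬r ∧ q) U r]) = {0, 1}, add states in Sat(q ∧ r) with every successor in Z. Already a fixed point.
Sat(A[(q ∧ r) U A[(¬r ∧ q) U r]]) = {0, 1}
|Sat(A[(q ∧ r) U A[(¬r ∧ q) U r]])| = |{0, 1}| = 2.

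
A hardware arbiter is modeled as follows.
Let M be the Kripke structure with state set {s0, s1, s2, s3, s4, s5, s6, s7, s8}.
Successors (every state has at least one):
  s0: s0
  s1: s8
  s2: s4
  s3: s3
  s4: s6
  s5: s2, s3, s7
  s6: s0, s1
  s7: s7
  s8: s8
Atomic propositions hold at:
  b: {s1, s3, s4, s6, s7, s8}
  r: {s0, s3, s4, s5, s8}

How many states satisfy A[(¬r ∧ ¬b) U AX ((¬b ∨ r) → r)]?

Sat(¬r) = {s1, s2, s6, s7}
Sat(¬b) = {s0, s2, s5}
Sat(¬r ∧ ¬b) = {s2}
Sat(¬b ∨ r) = {s0, s2, s3, s4, s5, s8}
Sat((¬b ∨ r) → r) = {s0, s1, s3, s4, s5, s6, s7, s8}
Sat(AX ((¬b ∨ r) → r)) = {s : every successor in {s0, s1, s3, s4, s5, s6, s7, s8}} = {s0, s1, s2, s3, s4, s6, s7, s8}
A[(¬r ∧ ¬b) U AX ((¬b ∨ r) → r)]: least fixpoint, start Z0 = Sat(AX ((¬b ∨ r) → r)) = {s0, s1, s2, s3, s4, s6, s7, s8}, add states in Sat(¬r ∧ ¬b) with every successor in Z. Already a fixed point.
Sat(A[(¬r ∧ ¬b) U AX ((¬b ∨ r) → r)]) = {s0, s1, s2, s3, s4, s6, s7, s8}
|Sat(A[(¬r ∧ ¬b) U AX ((¬b ∨ r) → r)])| = |{s0, s1, s2, s3, s4, s6, s7, s8}| = 8.

8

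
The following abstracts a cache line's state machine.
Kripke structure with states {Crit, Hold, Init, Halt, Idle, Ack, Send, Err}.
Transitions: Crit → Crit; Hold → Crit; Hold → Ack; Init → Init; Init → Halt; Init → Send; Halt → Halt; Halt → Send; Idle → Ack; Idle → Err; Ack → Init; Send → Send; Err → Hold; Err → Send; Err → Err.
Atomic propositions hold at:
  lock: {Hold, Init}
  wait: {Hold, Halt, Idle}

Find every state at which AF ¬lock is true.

Sat(¬lock) = {Crit, Halt, Idle, Ack, Send, Err}
AF ¬lock: least fixpoint, start Z0 = {Crit, Halt, Idle, Ack, Send, Err}, add states with every successor in Z. Z1 = {Crit, Hold, Halt, Idle, Ack, Send, Err}; fixed.
Sat(AF ¬lock) = {Crit, Hold, Halt, Idle, Ack, Send, Err}

{Crit, Hold, Halt, Idle, Ack, Send, Err}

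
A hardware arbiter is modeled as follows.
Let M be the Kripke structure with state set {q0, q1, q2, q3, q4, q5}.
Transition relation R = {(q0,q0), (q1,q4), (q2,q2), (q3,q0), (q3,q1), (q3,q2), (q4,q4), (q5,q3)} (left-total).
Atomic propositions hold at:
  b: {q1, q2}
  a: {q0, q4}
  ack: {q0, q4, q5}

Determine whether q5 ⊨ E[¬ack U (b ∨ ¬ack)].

Sat(¬ack) = {q1, q2, q3}
Sat(b ∨ ¬ack) = {q1, q2, q3}
E[¬ack U (b ∨ ¬ack)]: least fixpoint, start Z0 = Sat((b ∨ ¬ack)) = {q1, q2, q3}, add states in Sat(¬ack) with some successor in Z. Already a fixed point.
Sat(E[¬ack U (b ∨ ¬ack)]) = {q1, q2, q3}
q5 ∉ Sat(E[¬ack U (b ∨ ¬ack)]) = {q1, q2, q3}, so the formula does not hold at q5.

No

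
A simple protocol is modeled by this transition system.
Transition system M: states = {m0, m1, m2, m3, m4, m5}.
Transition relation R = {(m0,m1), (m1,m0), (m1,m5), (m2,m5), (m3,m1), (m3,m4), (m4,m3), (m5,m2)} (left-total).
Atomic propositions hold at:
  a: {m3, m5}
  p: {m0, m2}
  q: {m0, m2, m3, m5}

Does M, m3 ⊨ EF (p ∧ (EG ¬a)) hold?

Sat(¬a) = {m0, m1, m2, m4}
EG ¬a: greatest fixpoint, start Z0 = {m0, m1, m2, m4}, keep only states in Sat with some successor in Z. Z1 = {m0, m1}; fixed.
Sat(EG ¬a) = {m0, m1}
Sat(p ∧ (EG ¬a)) = {m0}
EF (p ∧ (EG ¬a)): least fixpoint, start Z0 = {m0}, add states with some successor in Z. Z1 = {m0, m1}; Z2 = {m0, m1, m3}; Z3 = {m0, m1, m3, m4}; fixed.
Sat(EF (p ∧ (EG ¬a))) = {m0, m1, m3, m4}
m3 ∈ Sat(EF (p ∧ (EG ¬a))) = {m0, m1, m3, m4}, so the formula holds at m3.

Yes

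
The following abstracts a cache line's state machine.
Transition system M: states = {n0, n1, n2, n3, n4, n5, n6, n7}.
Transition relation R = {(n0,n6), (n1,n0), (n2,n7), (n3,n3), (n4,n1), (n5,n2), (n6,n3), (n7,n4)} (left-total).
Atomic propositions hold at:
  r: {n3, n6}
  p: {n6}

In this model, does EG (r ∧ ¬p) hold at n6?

Sat(¬p) = {n0, n1, n2, n3, n4, n5, n7}
Sat(r ∧ ¬p) = {n3}
EG (r ∧ ¬p): greatest fixpoint, start Z0 = {n3}, keep only states in Sat with some successor in Z. Already a fixed point.
Sat(EG (r ∧ ¬p)) = {n3}
n6 ∉ Sat(EG (r ∧ ¬p)) = {n3}, so the formula does not hold at n6.

No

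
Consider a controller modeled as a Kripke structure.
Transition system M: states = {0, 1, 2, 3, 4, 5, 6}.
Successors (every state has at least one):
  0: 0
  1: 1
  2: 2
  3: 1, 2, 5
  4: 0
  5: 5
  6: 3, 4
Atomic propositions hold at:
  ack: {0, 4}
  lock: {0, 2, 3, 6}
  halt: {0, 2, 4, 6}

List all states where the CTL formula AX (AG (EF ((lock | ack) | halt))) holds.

Sat(lock | ack) = {0, 2, 3, 4, 6}
Sat((lock | ack) | halt) = {0, 2, 3, 4, 6}
EF ((lock | ack) | halt): least fixpoint, start Z0 = {0, 2, 3, 4, 6}, add states with some successor in Z. Already a fixed point.
Sat(EF ((lock | ack) | halt)) = {0, 2, 3, 4, 6}
AG (EF ((lock | ack) | halt)): greatest fixpoint, start Z0 = {0, 2, 3, 4, 6}, keep only states in Sat with every successor in Z. Z1 = {0, 2, 4, 6}; Z2 = {0, 2, 4}; fixed.
Sat(AG (EF ((lock | ack) | halt))) = {0, 2, 4}
Sat(AX (AG (EF ((lock | ack) | halt)))) = {s : every successor in {0, 2, 4}} = {0, 2, 4}

{0, 2, 4}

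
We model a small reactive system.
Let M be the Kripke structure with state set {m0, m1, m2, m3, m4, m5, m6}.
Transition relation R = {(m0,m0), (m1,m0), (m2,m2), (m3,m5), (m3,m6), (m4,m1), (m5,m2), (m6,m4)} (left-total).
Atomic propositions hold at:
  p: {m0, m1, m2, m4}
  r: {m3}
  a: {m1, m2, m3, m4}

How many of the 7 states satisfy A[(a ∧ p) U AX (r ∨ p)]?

Sat(a ∧ p) = {m1, m2, m4}
Sat(r ∨ p) = {m0, m1, m2, m3, m4}
Sat(AX (r ∨ p)) = {s : every successor in {m0, m1, m2, m3, m4}} = {m0, m1, m2, m4, m5, m6}
A[(a ∧ p) U AX (r ∨ p)]: least fixpoint, start Z0 = Sat(AX (r ∨ p)) = {m0, m1, m2, m4, m5, m6}, add states in Sat(a ∧ p) with every successor in Z. Already a fixed point.
Sat(A[(a ∧ p) U AX (r ∨ p)]) = {m0, m1, m2, m4, m5, m6}
|Sat(A[(a ∧ p) U AX (r ∨ p)])| = |{m0, m1, m2, m4, m5, m6}| = 6.

6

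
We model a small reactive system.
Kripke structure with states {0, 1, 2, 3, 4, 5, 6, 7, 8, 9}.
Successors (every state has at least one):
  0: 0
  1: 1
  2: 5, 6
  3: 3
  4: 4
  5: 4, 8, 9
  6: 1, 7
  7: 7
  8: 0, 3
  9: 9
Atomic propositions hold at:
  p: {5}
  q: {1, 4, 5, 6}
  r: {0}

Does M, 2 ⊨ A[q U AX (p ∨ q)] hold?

Sat(p ∨ q) = {1, 4, 5, 6}
Sat(AX (p ∨ q)) = {s : every successor in {1, 4, 5, 6}} = {1, 2, 4}
A[q U AX (p ∨ q)]: least fixpoint, start Z0 = Sat(AX (p ∨ q)) = {1, 2, 4}, add states in Sat(q) with every successor in Z. Already a fixed point.
Sat(A[q U AX (p ∨ q)]) = {1, 2, 4}
2 ∈ Sat(A[q U AX (p ∨ q)]) = {1, 2, 4}, so the formula holds at 2.

Yes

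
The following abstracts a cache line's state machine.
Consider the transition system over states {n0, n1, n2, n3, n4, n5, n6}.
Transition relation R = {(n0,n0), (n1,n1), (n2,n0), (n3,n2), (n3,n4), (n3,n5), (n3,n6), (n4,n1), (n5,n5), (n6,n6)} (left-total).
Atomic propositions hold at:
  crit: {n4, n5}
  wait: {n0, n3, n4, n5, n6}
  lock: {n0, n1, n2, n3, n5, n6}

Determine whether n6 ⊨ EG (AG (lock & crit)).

No

Sat(lock & crit) = {n5}
AG (lock & crit): greatest fixpoint, start Z0 = {n5}, keep only states in Sat with every successor in Z. Already a fixed point.
Sat(AG (lock & crit)) = {n5}
EG (AG (lock & crit)): greatest fixpoint, start Z0 = {n5}, keep only states in Sat with some successor in Z. Already a fixed point.
Sat(EG (AG (lock & crit))) = {n5}
n6 ∉ Sat(EG (AG (lock & crit))) = {n5}, so the formula does not hold at n6.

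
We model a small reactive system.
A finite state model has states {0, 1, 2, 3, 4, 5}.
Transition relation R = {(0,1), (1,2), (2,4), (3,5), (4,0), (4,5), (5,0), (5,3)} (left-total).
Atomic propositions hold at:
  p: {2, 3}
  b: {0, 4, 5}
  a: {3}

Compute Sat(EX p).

{1, 5}

Sat(EX p) = {s : some successor in {2, 3}} = {1, 5}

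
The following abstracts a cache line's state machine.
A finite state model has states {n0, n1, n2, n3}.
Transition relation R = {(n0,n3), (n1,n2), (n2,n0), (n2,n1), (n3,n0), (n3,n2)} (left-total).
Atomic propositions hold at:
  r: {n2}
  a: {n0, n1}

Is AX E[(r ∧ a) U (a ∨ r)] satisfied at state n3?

Yes

Sat(r ∧ a) = ∅
Sat(a ∨ r) = {n0, n1, n2}
E[(r ∧ a) U (a ∨ r)]: least fixpoint, start Z0 = Sat((a ∨ r)) = {n0, n1, n2}, add states in Sat(r ∧ a) with some successor in Z. Already a fixed point.
Sat(E[(r ∧ a) U (a ∨ r)]) = {n0, n1, n2}
Sat(AX E[(r ∧ a) U (a ∨ r)]) = {s : every successor in {n0, n1, n2}} = {n1, n2, n3}
n3 ∈ Sat(AX E[(r ∧ a) U (a ∨ r)]) = {n1, n2, n3}, so the formula holds at n3.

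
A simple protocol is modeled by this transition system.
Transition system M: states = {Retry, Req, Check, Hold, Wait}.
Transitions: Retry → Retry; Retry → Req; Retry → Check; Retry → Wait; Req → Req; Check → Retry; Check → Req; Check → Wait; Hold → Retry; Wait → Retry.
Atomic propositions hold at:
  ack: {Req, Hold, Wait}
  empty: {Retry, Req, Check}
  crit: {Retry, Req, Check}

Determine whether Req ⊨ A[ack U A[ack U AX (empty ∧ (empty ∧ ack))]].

Sat(empty ∧ ack) = {Req}
Sat(empty ∧ (empty ∧ ack)) = {Req}
Sat(AX (empty ∧ (empty ∧ ack))) = {s : every successor in {Req}} = {Req}
A[ack U AX (empty ∧ (empty ∧ ack))]: least fixpoint, start Z0 = Sat(AX (empty ∧ (empty ∧ ack))) = {Req}, add states in Sat(ack) with every successor in Z. Already a fixed point.
Sat(A[ack U AX (empty ∧ (empty ∧ ack))]) = {Req}
A[ack U A[ack U AX (empty ∧ (empty ∧ ack))]]: least fixpoint, start Z0 = Sat(A[ack U AX (empty ∧ (empty ∧ ack))]) = {Req}, add states in Sat(ack) with every successor in Z. Already a fixed point.
Sat(A[ack U A[ack U AX (empty ∧ (empty ∧ ack))]]) = {Req}
Req ∈ Sat(A[ack U A[ack U AX (empty ∧ (empty ∧ ack))]]) = {Req}, so the formula holds at Req.

Yes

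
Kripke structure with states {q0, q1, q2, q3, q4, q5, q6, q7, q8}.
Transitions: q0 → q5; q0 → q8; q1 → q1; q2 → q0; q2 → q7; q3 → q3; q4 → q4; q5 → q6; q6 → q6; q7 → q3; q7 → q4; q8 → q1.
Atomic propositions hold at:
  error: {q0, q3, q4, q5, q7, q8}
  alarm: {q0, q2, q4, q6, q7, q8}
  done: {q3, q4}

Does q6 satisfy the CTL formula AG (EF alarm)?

EF alarm: least fixpoint, start Z0 = {q0, q2, q4, q6, q7, q8}, add states with some successor in Z. Z1 = {q0, q2, q4, q5, q6, q7, q8}; fixed.
Sat(EF alarm) = {q0, q2, q4, q5, q6, q7, q8}
AG (EF alarm): greatest fixpoint, start Z0 = {q0, q2, q4, q5, q6, q7, q8}, keep only states in Sat with every successor in Z. Z1 = {q0, q2, q4, q5, q6}; Z2 = {q4, q5, q6}; fixed.
Sat(AG (EF alarm)) = {q4, q5, q6}
q6 ∈ Sat(AG (EF alarm)) = {q4, q5, q6}, so the formula holds at q6.

Yes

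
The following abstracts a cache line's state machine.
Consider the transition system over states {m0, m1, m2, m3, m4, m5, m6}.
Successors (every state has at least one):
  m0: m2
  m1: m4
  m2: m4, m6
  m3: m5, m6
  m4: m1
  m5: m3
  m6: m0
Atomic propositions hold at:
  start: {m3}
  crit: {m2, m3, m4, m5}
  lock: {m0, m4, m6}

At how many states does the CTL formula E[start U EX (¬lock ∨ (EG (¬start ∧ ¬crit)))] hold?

Sat(¬lock) = {m1, m2, m3, m5}
Sat(¬start) = {m0, m1, m2, m4, m5, m6}
Sat(¬crit) = {m0, m1, m6}
Sat(¬start ∧ ¬crit) = {m0, m1, m6}
EG (¬start ∧ ¬crit): greatest fixpoint, start Z0 = {m0, m1, m6}, keep only states in Sat with some successor in Z. Z1 = {m6}; Z2 = ∅; fixed.
Sat(EG (¬start ∧ ¬crit)) = ∅
Sat(¬lock ∨ (EG (¬start ∧ ¬crit))) = {m1, m2, m3, m5}
Sat(EX (¬lock ∨ (EG (¬start ∧ ¬crit)))) = {s : some successor in {m1, m2, m3, m5}} = {m0, m3, m4, m5}
E[start U EX (¬lock ∨ (EG (¬start ∧ ¬crit)))]: least fixpoint, start Z0 = Sat(EX (¬lock ∨ (EG (¬start ∧ ¬crit)))) = {m0, m3, m4, m5}, add states in Sat(start) with some successor in Z. Already a fixed point.
Sat(E[start U EX (¬lock ∨ (EG (¬start ∧ ¬crit)))]) = {m0, m3, m4, m5}
|Sat(E[start U EX (¬lock ∨ (EG (¬start ∧ ¬crit)))])| = |{m0, m3, m4, m5}| = 4.

4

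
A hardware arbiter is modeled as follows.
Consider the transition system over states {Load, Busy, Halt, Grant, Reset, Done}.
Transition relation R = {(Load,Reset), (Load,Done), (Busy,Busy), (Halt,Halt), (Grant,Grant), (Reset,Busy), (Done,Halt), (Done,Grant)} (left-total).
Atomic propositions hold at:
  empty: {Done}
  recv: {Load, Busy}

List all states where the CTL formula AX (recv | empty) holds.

{Busy, Reset}

Sat(recv | empty) = {Load, Busy, Done}
Sat(AX (recv | empty)) = {s : every successor in {Load, Busy, Done}} = {Busy, Reset}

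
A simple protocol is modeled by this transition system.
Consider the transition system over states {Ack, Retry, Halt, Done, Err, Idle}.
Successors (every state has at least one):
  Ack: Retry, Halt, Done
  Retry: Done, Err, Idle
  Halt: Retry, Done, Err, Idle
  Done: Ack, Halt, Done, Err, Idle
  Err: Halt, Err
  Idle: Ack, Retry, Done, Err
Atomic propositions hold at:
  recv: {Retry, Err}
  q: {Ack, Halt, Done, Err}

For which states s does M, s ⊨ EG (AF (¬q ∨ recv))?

{Retry, Err, Idle}

Sat(¬q) = {Retry, Idle}
Sat(¬q ∨ recv) = {Retry, Err, Idle}
AF (¬q ∨ recv): least fixpoint, start Z0 = {Retry, Err, Idle}, add states with every successor in Z. Already a fixed point.
Sat(AF (¬q ∨ recv)) = {Retry, Err, Idle}
EG (AF (¬q ∨ recv)): greatest fixpoint, start Z0 = {Retry, Err, Idle}, keep only states in Sat with some successor in Z. Already a fixed point.
Sat(EG (AF (¬q ∨ recv))) = {Retry, Err, Idle}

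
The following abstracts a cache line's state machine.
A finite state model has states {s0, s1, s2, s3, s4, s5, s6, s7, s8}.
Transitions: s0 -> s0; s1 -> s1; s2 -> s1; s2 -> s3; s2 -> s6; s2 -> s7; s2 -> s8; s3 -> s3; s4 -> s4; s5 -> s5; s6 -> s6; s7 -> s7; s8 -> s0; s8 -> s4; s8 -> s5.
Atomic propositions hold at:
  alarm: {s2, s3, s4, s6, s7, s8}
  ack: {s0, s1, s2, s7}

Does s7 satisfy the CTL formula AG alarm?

AG alarm: greatest fixpoint, start Z0 = {s2, s3, s4, s6, s7, s8}, keep only states in Sat with every successor in Z. Z1 = {s3, s4, s6, s7}; fixed.
Sat(AG alarm) = {s3, s4, s6, s7}
s7 ∈ Sat(AG alarm) = {s3, s4, s6, s7}, so the formula holds at s7.

Yes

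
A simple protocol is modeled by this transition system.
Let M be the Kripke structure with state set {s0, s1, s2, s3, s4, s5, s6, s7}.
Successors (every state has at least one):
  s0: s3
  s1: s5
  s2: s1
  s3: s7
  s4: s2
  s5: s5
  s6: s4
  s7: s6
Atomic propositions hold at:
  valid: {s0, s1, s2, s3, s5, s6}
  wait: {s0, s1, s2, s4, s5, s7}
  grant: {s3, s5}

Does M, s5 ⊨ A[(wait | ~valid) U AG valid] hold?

Sat(~valid) = {s4, s7}
Sat(wait | ~valid) = {s0, s1, s2, s4, s5, s7}
AG valid: greatest fixpoint, start Z0 = {s0, s1, s2, s3, s5, s6}, keep only states in Sat with every successor in Z. Z1 = {s0, s1, s2, s5}; Z2 = {s1, s2, s5}; fixed.
Sat(AG valid) = {s1, s2, s5}
A[(wait | ~valid) U AG valid]: least fixpoint, start Z0 = Sat(AG valid) = {s1, s2, s5}, add states in Sat(wait | ~valid) with every successor in Z. Z1 = {s1, s2, s4, s5}; fixed.
Sat(A[(wait | ~valid) U AG valid]) = {s1, s2, s4, s5}
s5 ∈ Sat(A[(wait | ~valid) U AG valid]) = {s1, s2, s4, s5}, so the formula holds at s5.

Yes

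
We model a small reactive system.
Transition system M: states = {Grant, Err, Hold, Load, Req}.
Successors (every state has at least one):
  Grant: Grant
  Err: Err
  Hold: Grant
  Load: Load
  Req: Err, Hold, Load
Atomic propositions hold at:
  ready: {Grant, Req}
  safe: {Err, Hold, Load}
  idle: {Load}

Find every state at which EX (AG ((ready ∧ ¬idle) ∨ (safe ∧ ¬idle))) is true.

{Grant, Err, Hold, Req}

Sat(¬idle) = {Grant, Err, Hold, Req}
Sat(ready ∧ ¬idle) = {Grant, Req}
Sat(safe ∧ ¬idle) = {Err, Hold}
Sat((ready ∧ ¬idle) ∨ (safe ∧ ¬idle)) = {Grant, Err, Hold, Req}
AG ((ready ∧ ¬idle) ∨ (safe ∧ ¬idle)): greatest fixpoint, start Z0 = {Grant, Err, Hold, Req}, keep only states in Sat with every successor in Z. Z1 = {Grant, Err, Hold}; fixed.
Sat(AG ((ready ∧ ¬idle) ∨ (safe ∧ ¬idle))) = {Grant, Err, Hold}
Sat(EX (AG ((ready ∧ ¬idle) ∨ (safe ∧ ¬idle)))) = {s : some successor in {Grant, Err, Hold}} = {Grant, Err, Hold, Req}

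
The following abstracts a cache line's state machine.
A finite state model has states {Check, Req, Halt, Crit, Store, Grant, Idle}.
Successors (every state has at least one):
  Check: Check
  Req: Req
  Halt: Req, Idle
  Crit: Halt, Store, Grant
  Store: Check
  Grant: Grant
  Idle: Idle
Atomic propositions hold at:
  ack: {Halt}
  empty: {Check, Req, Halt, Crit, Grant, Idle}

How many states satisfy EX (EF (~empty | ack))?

Sat(~empty) = {Store}
Sat(~empty | ack) = {Halt, Store}
EF (~empty | ack): least fixpoint, start Z0 = {Halt, Store}, add states with some successor in Z. Z1 = {Halt, Crit, Store}; fixed.
Sat(EF (~empty | ack)) = {Halt, Crit, Store}
Sat(EX (EF (~empty | ack))) = {s : some successor in {Halt, Crit, Store}} = {Crit}
|Sat(EX (EF (~empty | ack)))| = |{Crit}| = 1.

1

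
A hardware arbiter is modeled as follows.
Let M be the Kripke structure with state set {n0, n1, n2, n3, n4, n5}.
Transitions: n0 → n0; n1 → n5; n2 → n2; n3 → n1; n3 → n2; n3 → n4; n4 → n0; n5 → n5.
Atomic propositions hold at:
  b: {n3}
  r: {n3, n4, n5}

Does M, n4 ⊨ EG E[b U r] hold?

No

E[b U r]: least fixpoint, start Z0 = Sat(r) = {n3, n4, n5}, add states in Sat(b) with some successor in Z. Already a fixed point.
Sat(E[b U r]) = {n3, n4, n5}
EG E[b U r]: greatest fixpoint, start Z0 = {n3, n4, n5}, keep only states in Sat with some successor in Z. Z1 = {n3, n5}; Z2 = {n5}; fixed.
Sat(EG E[b U r]) = {n5}
n4 ∉ Sat(EG E[b U r]) = {n5}, so the formula does not hold at n4.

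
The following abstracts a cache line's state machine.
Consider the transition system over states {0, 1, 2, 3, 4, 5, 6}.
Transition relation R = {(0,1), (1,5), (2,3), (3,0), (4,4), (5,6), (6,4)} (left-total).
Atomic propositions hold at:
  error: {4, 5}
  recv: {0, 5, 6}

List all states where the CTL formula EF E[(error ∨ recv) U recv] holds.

Sat(error ∨ recv) = {0, 4, 5, 6}
E[(error ∨ recv) U recv]: least fixpoint, start Z0 = Sat(recv) = {0, 5, 6}, add states in Sat(error ∨ recv) with some successor in Z. Already a fixed point.
Sat(E[(error ∨ recv) U recv]) = {0, 5, 6}
EF E[(error ∨ recv) U recv]: least fixpoint, start Z0 = {0, 5, 6}, add states with some successor in Z. Z1 = {0, 1, 3, 5, 6}; Z2 = {0, 1, 2, 3, 5, 6}; fixed.
Sat(EF E[(error ∨ recv) U recv]) = {0, 1, 2, 3, 5, 6}

{0, 1, 2, 3, 5, 6}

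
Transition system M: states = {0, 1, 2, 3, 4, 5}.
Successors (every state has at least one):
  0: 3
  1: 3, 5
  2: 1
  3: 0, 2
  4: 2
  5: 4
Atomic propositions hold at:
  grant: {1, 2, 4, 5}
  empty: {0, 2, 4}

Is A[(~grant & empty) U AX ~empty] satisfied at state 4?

Sat(~grant) = {0, 3}
Sat(~grant & empty) = {0}
Sat(~empty) = {1, 3, 5}
Sat(AX ~empty) = {s : every successor in {1, 3, 5}} = {0, 1, 2}
A[(~grant & empty) U AX ~empty]: least fixpoint, start Z0 = Sat(AX ~empty) = {0, 1, 2}, add states in Sat(~grant & empty) with every successor in Z. Already a fixed point.
Sat(A[(~grant & empty) U AX ~empty]) = {0, 1, 2}
4 ∉ Sat(A[(~grant & empty) U AX ~empty]) = {0, 1, 2}, so the formula does not hold at 4.

No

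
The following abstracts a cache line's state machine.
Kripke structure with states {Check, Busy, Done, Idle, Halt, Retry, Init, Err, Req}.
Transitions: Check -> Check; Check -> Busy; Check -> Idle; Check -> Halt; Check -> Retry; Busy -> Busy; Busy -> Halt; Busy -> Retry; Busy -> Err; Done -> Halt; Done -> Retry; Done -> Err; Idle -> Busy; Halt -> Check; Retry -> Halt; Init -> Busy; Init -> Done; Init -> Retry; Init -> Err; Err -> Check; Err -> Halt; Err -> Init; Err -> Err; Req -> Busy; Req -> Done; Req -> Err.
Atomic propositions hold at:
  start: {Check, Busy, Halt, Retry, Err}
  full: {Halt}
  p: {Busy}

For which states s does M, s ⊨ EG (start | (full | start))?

{Check, Busy, Halt, Retry, Err}

Sat(full | start) = {Check, Busy, Halt, Retry, Err}
Sat(start | (full | start)) = {Check, Busy, Halt, Retry, Err}
EG (start | (full | start)): greatest fixpoint, start Z0 = {Check, Busy, Halt, Retry, Err}, keep only states in Sat with some successor in Z. Already a fixed point.
Sat(EG (start | (full | start))) = {Check, Busy, Halt, Retry, Err}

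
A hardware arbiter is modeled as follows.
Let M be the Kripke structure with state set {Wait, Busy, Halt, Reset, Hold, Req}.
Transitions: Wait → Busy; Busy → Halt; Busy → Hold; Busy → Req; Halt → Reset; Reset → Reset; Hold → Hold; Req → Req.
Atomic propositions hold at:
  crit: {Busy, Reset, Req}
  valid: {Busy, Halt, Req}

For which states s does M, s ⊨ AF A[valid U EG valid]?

{Wait, Busy, Req}

EG valid: greatest fixpoint, start Z0 = {Busy, Halt, Req}, keep only states in Sat with some successor in Z. Z1 = {Busy, Req}; fixed.
Sat(EG valid) = {Busy, Req}
A[valid U EG valid]: least fixpoint, start Z0 = Sat(EG valid) = {Busy, Req}, add states in Sat(valid) with every successor in Z. Already a fixed point.
Sat(A[valid U EG valid]) = {Busy, Req}
AF A[valid U EG valid]: least fixpoint, start Z0 = {Busy, Req}, add states with every successor in Z. Z1 = {Wait, Busy, Req}; fixed.
Sat(AF A[valid U EG valid]) = {Wait, Busy, Req}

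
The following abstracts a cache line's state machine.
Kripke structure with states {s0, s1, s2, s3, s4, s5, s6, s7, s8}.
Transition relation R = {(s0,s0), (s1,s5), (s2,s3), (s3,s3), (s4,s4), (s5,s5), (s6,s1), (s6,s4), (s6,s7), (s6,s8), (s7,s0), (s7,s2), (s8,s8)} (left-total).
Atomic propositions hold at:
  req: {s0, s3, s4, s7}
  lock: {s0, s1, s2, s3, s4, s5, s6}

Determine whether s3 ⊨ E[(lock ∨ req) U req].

Sat(lock ∨ req) = {s0, s1, s2, s3, s4, s5, s6, s7}
E[(lock ∨ req) U req]: least fixpoint, start Z0 = Sat(req) = {s0, s3, s4, s7}, add states in Sat(lock ∨ req) with some successor in Z. Z1 = {s0, s2, s3, s4, s6, s7}; fixed.
Sat(E[(lock ∨ req) U req]) = {s0, s2, s3, s4, s6, s7}
s3 ∈ Sat(E[(lock ∨ req) U req]) = {s0, s2, s3, s4, s6, s7}, so the formula holds at s3.

Yes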